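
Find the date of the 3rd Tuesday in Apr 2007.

Apr 17, 2007

Apr 2007 begins on a Sunday, so the first Tuesday is Apr 3 (2 days later).
The 3rd Tuesday is 2 weeks later: 3 + 14 = 17.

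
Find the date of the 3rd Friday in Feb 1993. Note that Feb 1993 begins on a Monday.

Feb 1993 begins on a Monday, so the first Friday is Feb 5 (4 days later).
The 3rd Friday is 2 weeks later: 5 + 14 = 19.

Feb 19, 1993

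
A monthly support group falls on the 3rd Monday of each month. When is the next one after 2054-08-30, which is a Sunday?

August 2054 starts on a Saturday; its first Monday is the 3rd, so the 3rd Monday is the 17th — 2054-08-17.
That is not after 2054-08-30, so look at September 2054.
September 2054 starts on a Tuesday; its first Monday is the 7th, so the 3rd Monday is the 21st — 2054-09-21.

2054-09-21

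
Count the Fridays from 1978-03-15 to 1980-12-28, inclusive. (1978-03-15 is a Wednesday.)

146

1978-03-15 is a Wednesday; the first Friday on or after it is 1978-03-17 (2 days later).
From 1978-03-17 to 1980-12-28: 289 + 365 + 363 = 1017 days (rest of 1978, 1979, to 1980-12-28 in 1980).
1017 ÷ 7 = 145 full weeks with remainder 2, so 145 more Fridays after the first → 146.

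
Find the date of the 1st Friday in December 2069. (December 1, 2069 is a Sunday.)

2069-12-06

December 2069 begins on a Sunday, so the first Friday is December 6 (5 days later).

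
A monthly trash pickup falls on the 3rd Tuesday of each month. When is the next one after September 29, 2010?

October 19, 2010

September 2010 starts on a Wednesday; its first Tuesday is the 7th, so the 3rd Tuesday is the 21st — September 21, 2010.
That is not after September 29, 2010, so look at October 2010.
October 2010 starts on a Friday; its first Tuesday is the 5th, so the 3rd Tuesday is the 19th — October 19, 2010.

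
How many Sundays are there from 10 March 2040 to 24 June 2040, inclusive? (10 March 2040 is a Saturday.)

16

10 March 2040 is a Saturday; the first Sunday on or after it is 11 March 2040 (1 day later).
From 11 March 2040 to 24 June 2040: 20 + 30 + 31 + 24 = 105 days (rest of March, April, May, June).
105 ÷ 7 = 15 full weeks with remainder 0, so 15 more Sundays after the first → 16.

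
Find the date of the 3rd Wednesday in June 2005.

15 June 2005

June 2005 begins on a Wednesday, so the first Wednesday is June 1.
The 3rd Wednesday is 2 weeks later: 1 + 14 = 15.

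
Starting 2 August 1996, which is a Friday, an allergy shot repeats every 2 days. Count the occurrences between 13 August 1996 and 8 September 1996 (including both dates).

Occurrences land 2·i days after 2 August 1996 for i = 0, 1, 2, …
13 August 1996 is 11 days after the start; 11 ÷ 2 = 5 remainder 1; since the remainder is 1, round up to i = 6. First occurrence in the window: #7 on 14 August 1996 (6×2 = 12 days in).
8 September 1996 is 37 days after the start; 37 ÷ 2 = 18 remainder 1. Last occurrence in the window: #19 on 7 September 1996.
Occurrences #7 through #19: 13 in total.

13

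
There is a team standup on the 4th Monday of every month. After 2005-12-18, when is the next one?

December 2005 starts on a Thursday; its first Monday is the 5th, so the 4th Monday is the 26th — 2005-12-26.
2005-12-26 is after 2005-12-18, so that is the next one.

2005-12-26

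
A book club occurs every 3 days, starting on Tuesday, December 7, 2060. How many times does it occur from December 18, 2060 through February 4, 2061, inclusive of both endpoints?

Occurrences land 3·i days after December 7, 2060 for i = 0, 1, 2, …
December 18, 2060 is 11 days after the start; 11 ÷ 3 = 3 remainder 2; since the remainder is 2, round up to i = 4. First occurrence in the window: #5 on December 19, 2060 (4×3 = 12 days in).
February 4, 2061 is 59 days after the start; 59 ÷ 3 = 19 remainder 2. Last occurrence in the window: #20 on February 2, 2061.
Occurrences #5 through #20: 16 in total.

16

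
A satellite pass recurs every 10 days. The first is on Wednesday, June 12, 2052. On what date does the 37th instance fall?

The 37th occurrence is 36 intervals after the first: 36 × 10 = 360 days after June 12, 2052.
June has 30 days — 18 days to the end of June leaves 342.
July has 31 days (311 left).
August has 31 days (280 left).
September has 30 days (250 left).
October has 31 days (219 left).
November has 30 days (189 left).
December has 31 days (158 left).
January has 31 days (127 left).
February has 28 days (99 left).
March has 31 days (68 left).
April has 30 days (38 left).
May has 31 days (7 left).
7 days into June → June 7, 2053.

June 7, 2053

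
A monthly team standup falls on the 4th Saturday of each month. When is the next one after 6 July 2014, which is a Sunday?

26 July 2014

July 2014 starts on a Tuesday; its first Saturday is the 5th, so the 4th Saturday is the 26th — 26 July 2014.
26 July 2014 is after 6 July 2014, so that is the next one.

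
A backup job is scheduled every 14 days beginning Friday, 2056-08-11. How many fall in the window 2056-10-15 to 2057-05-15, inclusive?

Occurrences land 14·i days after 2056-08-11 for i = 0, 1, 2, …
2056-10-15 is 65 days after the start; 65 ÷ 14 = 4 remainder 9; since the remainder is 9, round up to i = 5. First occurrence in the window: #6 on 2056-10-20 (5×14 = 70 days in).
2057-05-15 is 277 days after the start; 277 ÷ 14 = 19 remainder 11. Last occurrence in the window: #20 on 2057-05-04.
Occurrences #6 through #20: 15 in total.

15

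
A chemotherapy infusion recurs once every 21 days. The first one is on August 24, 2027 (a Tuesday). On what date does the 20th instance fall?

September 26, 2028

The 20th occurrence is 19 intervals after the first: 19 × 21 = 399 days after August 24, 2027.
August has 31 days — 7 days to the end of August leaves 392.
September has 30 days (362 left).
October has 31 days (331 left).
November has 30 days (301 left).
December has 31 days (270 left).
January has 31 days (239 left).
February has 29 days (210 left).
March has 31 days (179 left).
April has 30 days (149 left).
May has 31 days (118 left).
June has 30 days (88 left).
July has 31 days (57 left).
August has 31 days (26 left).
26 days into September → September 26, 2028.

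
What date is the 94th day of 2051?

January has 31 days (94 − 31 = 63 remain).
February has 28 days (63 − 28 = 35 remain).
March has 31 days (35 − 31 = 4 remain).
4 into April → April 4.

2051-04-04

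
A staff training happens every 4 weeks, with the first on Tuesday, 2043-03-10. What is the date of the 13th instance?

2044-02-09

The 13th occurrence is 12 intervals after the first: 12 × 28 = 336 days after 2043-03-10.
March has 31 days — 21 days to the end of March leaves 315.
April has 30 days (285 left).
May has 31 days (254 left).
June has 30 days (224 left).
July has 31 days (193 left).
August has 31 days (162 left).
September has 30 days (132 left).
October has 31 days (101 left).
November has 30 days (71 left).
December has 31 days (40 left).
January has 31 days (9 left).
9 days into February → 2044-02-09.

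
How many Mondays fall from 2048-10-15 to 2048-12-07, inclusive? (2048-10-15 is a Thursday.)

2048-10-15 is a Thursday; the first Monday on or after it is 2048-10-19 (4 days later).
From 2048-10-19 to 2048-12-07: 12 + 30 + 7 = 49 days (rest of October, November, December).
49 ÷ 7 = 7 full weeks with remainder 0, so 7 more Mondays after the first → 8.

8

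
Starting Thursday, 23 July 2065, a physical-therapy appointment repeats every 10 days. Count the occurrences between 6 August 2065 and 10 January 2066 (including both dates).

Occurrences land 10·i days after 23 July 2065 for i = 0, 1, 2, …
6 August 2065 is 14 days after the start; 14 ÷ 10 = 1 remainder 4; since the remainder is 4, round up to i = 2. First occurrence in the window: #3 on 12 August 2065 (2×10 = 20 days in).
10 January 2066 is 171 days after the start; 171 ÷ 10 = 17 remainder 1. Last occurrence in the window: #18 on 9 January 2066.
Occurrences #3 through #18: 16 in total.

16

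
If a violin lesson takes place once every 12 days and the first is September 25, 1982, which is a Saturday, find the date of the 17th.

The 17th occurrence is 16 intervals after the first: 16 × 12 = 192 days after September 25, 1982.
September has 30 days — 5 days to the end of September leaves 187.
October has 31 days (156 left).
November has 30 days (126 left).
December has 31 days (95 left).
January has 31 days (64 left).
February has 28 days (36 left).
March has 31 days (5 left).
5 days into April → April 5, 1983.

April 5, 1983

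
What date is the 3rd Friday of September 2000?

September 2000 begins on a Friday, so the first Friday is September 1.
The 3rd Friday is 2 weeks later: 1 + 14 = 15.

September 15, 2000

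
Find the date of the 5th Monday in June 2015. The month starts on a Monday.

29 June 2015

June 2015 begins on a Monday, so the first Monday is June 1.
The 5th Monday is 4 weeks later: 1 + 28 = 29.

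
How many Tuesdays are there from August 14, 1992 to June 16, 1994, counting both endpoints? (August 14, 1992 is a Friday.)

August 14, 1992 is a Friday; the first Tuesday on or after it is August 18, 1992 (4 days later).
From August 18, 1992 to June 16, 1994: 135 + 365 + 167 = 667 days (rest of 1992, 1993, to June 16, 1994 in 1994).
667 ÷ 7 = 95 full weeks with remainder 2, so 95 more Tuesdays after the first → 96.

96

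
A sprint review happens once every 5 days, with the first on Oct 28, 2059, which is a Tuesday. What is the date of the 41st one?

May 15, 2060

The 41st occurrence is 40 intervals after the first: 40 × 5 = 200 days after Oct 28, 2059.
Oct has 31 days — 3 days to the end of Oct leaves 197.
Nov has 30 days (167 left).
Dec has 31 days (136 left).
Jan has 31 days (105 left).
Feb has 29 days (76 left).
Mar has 31 days (45 left).
Apr has 30 days (15 left).
15 days into May → May 15, 2060.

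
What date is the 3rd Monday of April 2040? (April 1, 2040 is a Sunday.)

2040-04-16

April 2040 begins on a Sunday, so the first Monday is April 2 (1 day later).
The 3rd Monday is 2 weeks later: 2 + 14 = 16.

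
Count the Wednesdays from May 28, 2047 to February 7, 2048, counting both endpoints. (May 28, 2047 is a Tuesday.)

37

May 28, 2047 is a Tuesday; the first Wednesday on or after it is May 29, 2047 (1 day later).
From May 29, 2047 to February 7, 2048: 2 + 30 + 31 + 31 + 30 + 31 + 30 + 31 + 31 + 7 = 254 days (rest of May, June, July, August, September, October, November, December, January, February).
254 ÷ 7 = 36 full weeks with remainder 2, so 36 more Wednesdays after the first → 37.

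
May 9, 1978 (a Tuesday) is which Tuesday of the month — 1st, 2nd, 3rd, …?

Day 9 falls in week ⌈9/7⌉ of the month.
Days 1–7 hold the 1st Tuesday, 8–14 the 2nd, 15–21 the 3rd, 22–28 the 4th, 29–31 the 5th.
9 is in the range for the 2nd.

2nd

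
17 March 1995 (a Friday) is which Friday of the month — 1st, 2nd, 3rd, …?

Day 17 falls in week ⌈17/7⌉ of the month.
Days 1–7 hold the 1st Friday, 8–14 the 2nd, 15–21 the 3rd, 22–28 the 4th, 29–31 the 5th.
17 is in the range for the 3rd.

3rd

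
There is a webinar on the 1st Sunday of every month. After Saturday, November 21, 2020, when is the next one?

November 2020 starts on a Sunday, so its 1st Sunday is November 1, 2020.
That is not after November 21, 2020, so look at December 2020.
December 2020 starts on a Tuesday, so its 1st Sunday is December 6, 2020 (5 days in).

December 6, 2020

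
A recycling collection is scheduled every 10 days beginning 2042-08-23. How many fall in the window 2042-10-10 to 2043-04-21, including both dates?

Occurrences land 10·i days after 2042-08-23 for i = 0, 1, 2, …
2042-10-10 is 48 days after the start; 48 ÷ 10 = 4 remainder 8; since the remainder is 8, round up to i = 5. First occurrence in the window: #6 on 2042-10-12 (5×10 = 50 days in).
2043-04-21 is 241 days after the start; 241 ÷ 10 = 24 remainder 1. Last occurrence in the window: #25 on 2043-04-20.
Occurrences #6 through #25: 20 in total.

20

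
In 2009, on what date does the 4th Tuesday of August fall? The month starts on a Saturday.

August 2009 begins on a Saturday, so the first Tuesday is August 4 (3 days later).
The 4th Tuesday is 3 weeks later: 4 + 21 = 25.

2009-08-25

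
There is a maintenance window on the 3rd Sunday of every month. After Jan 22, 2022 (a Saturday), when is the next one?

Jan 2022 starts on a Saturday; its first Sunday is the 2nd, so the 3rd Sunday is the 16th — Jan 16, 2022.
That is not after Jan 22, 2022, so look at Feb 2022.
Feb 2022 starts on a Tuesday; its first Sunday is the 6th, so the 3rd Sunday is the 20th — Feb 20, 2022.

Feb 20, 2022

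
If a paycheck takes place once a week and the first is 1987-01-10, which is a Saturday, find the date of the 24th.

1987-06-20

The 24th occurrence is 23 intervals after the first: 23 × 7 = 161 days after 1987-01-10.
January has 31 days — 21 days to the end of January leaves 140.
February has 28 days (112 left).
March has 31 days (81 left).
April has 30 days (51 left).
May has 31 days (20 left).
20 days into June → 1987-06-20.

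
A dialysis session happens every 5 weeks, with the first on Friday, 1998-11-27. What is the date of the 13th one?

2000-01-21

The 13th occurrence is 12 intervals after the first: 12 × 35 = 420 days after 1998-11-27.
November has 30 days — 3 days to the end of November leaves 417.
From end of November to end of 1998 is 31 days (386 left).
1999 has 365 days (21 left).
21 days into January → 2000-01-21.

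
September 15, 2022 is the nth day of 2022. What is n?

258

Days in months before September: 31 + 28 + 31 + 30 + 31 + 30 + 31 + 31 = 243.
Plus 15 days into September → day 258.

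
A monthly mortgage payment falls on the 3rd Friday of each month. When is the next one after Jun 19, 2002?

Jun 21, 2002

Jun 2002 starts on a Saturday; its first Friday is the 7th, so the 3rd Friday is the 21st — Jun 21, 2002.
Jun 21, 2002 is after Jun 19, 2002, so that is the next one.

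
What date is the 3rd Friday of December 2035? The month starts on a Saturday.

December 21, 2035

December 2035 begins on a Saturday, so the first Friday is December 7 (6 days later).
The 3rd Friday is 2 weeks later: 7 + 14 = 21.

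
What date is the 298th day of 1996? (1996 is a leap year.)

Oct 24, 1996

Jan has 31 days (298 − 31 = 267 remain).
Feb has 29 days (267 − 29 = 238 remain).
Mar has 31 days (238 − 31 = 207 remain).
Apr has 30 days (207 − 30 = 177 remain).
May has 31 days (177 − 31 = 146 remain).
Jun has 30 days (146 − 30 = 116 remain).
Jul has 31 days (116 − 31 = 85 remain).
Aug has 31 days (85 − 31 = 54 remain).
Sep has 30 days (54 − 30 = 24 remain).
24 into Oct → Oct 24.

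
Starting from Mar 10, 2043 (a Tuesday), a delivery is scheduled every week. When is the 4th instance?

Mar 31, 2043

The 4th occurrence is 3 intervals after the first: 3 × 7 = 21 days after Mar 10, 2043.
21 days later is Mar 31, 2043.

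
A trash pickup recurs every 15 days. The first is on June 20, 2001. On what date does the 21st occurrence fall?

The 21st occurrence is 20 intervals after the first: 20 × 15 = 300 days after June 20, 2001.
June has 30 days — 10 days to the end of June leaves 290.
July has 31 days (259 left).
August has 31 days (228 left).
September has 30 days (198 left).
October has 31 days (167 left).
November has 30 days (137 left).
December has 31 days (106 left).
January has 31 days (75 left).
February has 28 days (47 left).
March has 31 days (16 left).
16 days into April → April 16, 2002.

April 16, 2002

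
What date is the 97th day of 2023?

Jan has 31 days (97 − 31 = 66 remain).
Feb has 28 days (66 − 28 = 38 remain).
Mar has 31 days (38 − 31 = 7 remain).
7 into Apr → Apr 7.

Apr 7, 2023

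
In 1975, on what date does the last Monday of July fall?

July 1975 begins on a Tuesday, so the first Monday is July 7 (6 days later).
July 1975 has 31 days. Adding weeks: 7, 14, 21, 28 — the last one ≤ 31 is the 28th.

July 28, 1975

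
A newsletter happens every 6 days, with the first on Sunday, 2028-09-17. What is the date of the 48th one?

The 48th occurrence is 47 intervals after the first: 47 × 6 = 282 days after 2028-09-17.
September has 30 days — 13 days to the end of September leaves 269.
October has 31 days (238 left).
November has 30 days (208 left).
December has 31 days (177 left).
January has 31 days (146 left).
February has 28 days (118 left).
March has 31 days (87 left).
April has 30 days (57 left).
May has 31 days (26 left).
26 days into June → 2029-06-26.

2029-06-26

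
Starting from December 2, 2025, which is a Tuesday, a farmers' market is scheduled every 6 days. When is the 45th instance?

The 45th occurrence is 44 intervals after the first: 44 × 6 = 264 days after December 2, 2025.
December has 31 days — 29 days to the end of December leaves 235.
January has 31 days (204 left).
February has 28 days (176 left).
March has 31 days (145 left).
April has 30 days (115 left).
May has 31 days (84 left).
June has 30 days (54 left).
July has 31 days (23 left).
23 days into August → August 23, 2026.

August 23, 2026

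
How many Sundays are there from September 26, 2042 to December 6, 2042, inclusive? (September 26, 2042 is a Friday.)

September 26, 2042 is a Friday; the first Sunday on or after it is September 28, 2042 (2 days later).
From September 28, 2042 to December 6, 2042: 2 + 31 + 30 + 6 = 69 days (rest of September, October, November, December).
69 ÷ 7 = 9 full weeks with remainder 6, so 9 more Sundays after the first → 10.

10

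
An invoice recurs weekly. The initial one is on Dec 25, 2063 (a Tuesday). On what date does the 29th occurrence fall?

The 29th occurrence is 28 intervals after the first: 28 × 7 = 196 days after Dec 25, 2063.
Dec has 31 days — 6 days to the end of Dec leaves 190.
Jan has 31 days (159 left).
Feb has 29 days (130 left).
Mar has 31 days (99 left).
Apr has 30 days (69 left).
May has 31 days (38 left).
Jun has 30 days (8 left).
8 days into Jul → Jul 8, 2064.

Jul 8, 2064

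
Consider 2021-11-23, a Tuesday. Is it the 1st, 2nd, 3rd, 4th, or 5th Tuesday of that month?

Day 23 falls in week ⌈23/7⌉ of the month.
Days 1–7 hold the 1st Tuesday, 8–14 the 2nd, 15–21 the 3rd, 22–28 the 4th, 29–31 the 5th.
23 is in the range for the 4th.

4th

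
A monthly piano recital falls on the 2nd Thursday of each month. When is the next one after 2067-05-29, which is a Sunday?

2067-06-09

May 2067 starts on a Sunday; its first Thursday is the 5th, so the 2nd Thursday is the 12th — 2067-05-12.
That is not after 2067-05-29, so look at June 2067.
June 2067 starts on a Wednesday; its first Thursday is the 2nd, so the 2nd Thursday is the 9th — 2067-06-09.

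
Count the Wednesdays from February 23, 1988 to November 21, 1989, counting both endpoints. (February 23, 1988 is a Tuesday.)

91

February 23, 1988 is a Tuesday; the first Wednesday on or after it is February 24, 1988 (1 day later).
From February 24, 1988 to November 21, 1989: 311 + 325 = 636 days (rest of 1988, to November 21, 1989 in 1989).
636 ÷ 7 = 90 full weeks with remainder 6, so 90 more Wednesdays after the first → 91.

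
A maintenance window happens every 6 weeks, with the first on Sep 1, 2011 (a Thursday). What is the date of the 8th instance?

Jun 21, 2012

The 8th occurrence is 7 intervals after the first: 7 × 42 = 294 days after Sep 1, 2011.
Sep has 30 days — 29 days to the end of Sep leaves 265.
Oct has 31 days (234 left).
Nov has 30 days (204 left).
Dec has 31 days (173 left).
Jan has 31 days (142 left).
Feb has 29 days (113 left).
Mar has 31 days (82 left).
Apr has 30 days (52 left).
May has 31 days (21 left).
21 days into Jun → Jun 21, 2012.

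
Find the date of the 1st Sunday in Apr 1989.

Apr 2, 1989

Apr 1989 begins on a Saturday, so the first Sunday is Apr 2 (1 day later).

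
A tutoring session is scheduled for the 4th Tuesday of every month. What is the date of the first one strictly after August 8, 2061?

August 23, 2061

August 2061 starts on a Monday; its first Tuesday is the 2nd, so the 4th Tuesday is the 23rd — August 23, 2061.
August 23, 2061 is after August 8, 2061, so that is the next one.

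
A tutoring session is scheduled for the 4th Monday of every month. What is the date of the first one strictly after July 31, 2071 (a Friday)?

August 24, 2071

July 2071 starts on a Wednesday; its first Monday is the 6th, so the 4th Monday is the 27th — July 27, 2071.
That is not after July 31, 2071, so look at August 2071.
August 2071 starts on a Saturday; its first Monday is the 3rd, so the 4th Monday is the 24th — August 24, 2071.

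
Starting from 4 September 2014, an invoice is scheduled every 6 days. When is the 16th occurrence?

The 16th occurrence is 15 intervals after the first: 15 × 6 = 90 days after 4 September 2014.
September has 30 days — 26 days to the end of September leaves 64.
October has 31 days (33 left).
November has 30 days (3 left).
3 days into December → 3 December 2014.

3 December 2014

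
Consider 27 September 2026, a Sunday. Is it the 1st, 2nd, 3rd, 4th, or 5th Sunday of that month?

Day 27 falls in week ⌈27/7⌉ of the month.
Days 1–7 hold the 1st Sunday, 8–14 the 2nd, 15–21 the 3rd, 22–28 the 4th, 29–31 the 5th.
27 is in the range for the 4th.

4th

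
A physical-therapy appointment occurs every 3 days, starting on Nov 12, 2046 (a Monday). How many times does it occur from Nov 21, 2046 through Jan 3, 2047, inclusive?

Occurrences land 3·i days after Nov 12, 2046 for i = 0, 1, 2, …
Nov 21, 2046 is 9 days after the start; 9 ÷ 3 = 3 remainder 0. First occurrence in the window: #4 on Nov 21, 2046 (3×3 = 9 days in).
Jan 3, 2047 is 52 days after the start; 52 ÷ 3 = 17 remainder 1. Last occurrence in the window: #18 on Jan 2, 2047.
Occurrences #4 through #18: 15 in total.

15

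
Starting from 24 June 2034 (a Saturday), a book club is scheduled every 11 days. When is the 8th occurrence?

9 September 2034

The 8th occurrence is 7 intervals after the first: 7 × 11 = 77 days after 24 June 2034.
June has 30 days — 6 days to the end of June leaves 71.
July has 31 days (40 left).
August has 31 days (9 left).
9 days into September → 9 September 2034.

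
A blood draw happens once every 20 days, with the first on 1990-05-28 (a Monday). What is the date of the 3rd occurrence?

1990-07-07

The 3rd occurrence is 2 intervals after the first: 2 × 20 = 40 days after 1990-05-28.
May has 31 days — 3 days to the end of May leaves 37.
June has 30 days (7 left).
7 days into July → 1990-07-07.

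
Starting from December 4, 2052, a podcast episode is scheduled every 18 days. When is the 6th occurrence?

March 4, 2053

The 6th occurrence is 5 intervals after the first: 5 × 18 = 90 days after December 4, 2052.
December has 31 days — 27 days to the end of December leaves 63.
January has 31 days (32 left).
February has 28 days (4 left).
4 days into March → March 4, 2053.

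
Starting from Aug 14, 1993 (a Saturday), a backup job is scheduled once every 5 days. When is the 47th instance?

Apr 1, 1994

The 47th occurrence is 46 intervals after the first: 46 × 5 = 230 days after Aug 14, 1993.
Aug has 31 days — 17 days to the end of Aug leaves 213.
Sep has 30 days (183 left).
Oct has 31 days (152 left).
Nov has 30 days (122 left).
Dec has 31 days (91 left).
Jan has 31 days (60 left).
Feb has 28 days (32 left).
Mar has 31 days (1 left).
1 day into Apr → Apr 1, 1994.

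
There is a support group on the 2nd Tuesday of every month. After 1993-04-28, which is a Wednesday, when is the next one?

1993-05-11

April 1993 starts on a Thursday; its first Tuesday is the 6th, so the 2nd Tuesday is the 13th — 1993-04-13.
That is not after 1993-04-28, so look at May 1993.
May 1993 starts on a Saturday; its first Tuesday is the 4th, so the 2nd Tuesday is the 11th — 1993-05-11.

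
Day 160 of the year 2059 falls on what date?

Jun 9, 2059

Jan has 31 days (160 − 31 = 129 remain).
Feb has 28 days (129 − 28 = 101 remain).
Mar has 31 days (101 − 31 = 70 remain).
Apr has 30 days (70 − 30 = 40 remain).
May has 31 days (40 − 31 = 9 remain).
9 into Jun → Jun 9.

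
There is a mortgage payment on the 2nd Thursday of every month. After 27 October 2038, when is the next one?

October 2038 starts on a Friday; its first Thursday is the 7th, so the 2nd Thursday is the 14th — 14 October 2038.
That is not after 27 October 2038, so look at November 2038.
November 2038 starts on a Monday; its first Thursday is the 4th, so the 2nd Thursday is the 11th — 11 November 2038.

11 November 2038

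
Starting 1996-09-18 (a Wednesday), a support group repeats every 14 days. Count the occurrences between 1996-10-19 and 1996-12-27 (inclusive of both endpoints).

5

Occurrences land 14·i days after 1996-09-18 for i = 0, 1, 2, …
1996-10-19 is 31 days after the start; 31 ÷ 14 = 2 remainder 3; since the remainder is 3, round up to i = 3. First occurrence in the window: #4 on 1996-10-30 (3×14 = 42 days in).
1996-12-27 is 100 days after the start; 100 ÷ 14 = 7 remainder 2. Last occurrence in the window: #8 on 1996-12-25.
Occurrences #4 through #8: 5 in total.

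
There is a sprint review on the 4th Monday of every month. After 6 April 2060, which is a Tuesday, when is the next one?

April 2060 starts on a Thursday; its first Monday is the 5th, so the 4th Monday is the 26th — 26 April 2060.
26 April 2060 is after 6 April 2060, so that is the next one.

26 April 2060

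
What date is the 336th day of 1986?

2 December 1986

January has 31 days (336 − 31 = 305 remain).
February has 28 days (305 − 28 = 277 remain).
March has 31 days (277 − 31 = 246 remain).
April has 30 days (246 − 30 = 216 remain).
May has 31 days (216 − 31 = 185 remain).
June has 30 days (185 − 30 = 155 remain).
July has 31 days (155 − 31 = 124 remain).
August has 31 days (124 − 31 = 93 remain).
September has 30 days (93 − 30 = 63 remain).
October has 31 days (63 − 31 = 32 remain).
November has 30 days (32 − 30 = 2 remain).
2 into December → December 2.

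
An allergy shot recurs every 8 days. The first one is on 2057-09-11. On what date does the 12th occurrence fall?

The 12th occurrence is 11 intervals after the first: 11 × 8 = 88 days after 2057-09-11.
September has 30 days — 19 days to the end of September leaves 69.
October has 31 days (38 left).
November has 30 days (8 left).
8 days into December → 2057-12-08.

2057-12-08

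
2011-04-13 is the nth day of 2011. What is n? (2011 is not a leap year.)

Days in months before April: 31 + 28 + 31 = 90.
Plus 13 days into April → day 103.

103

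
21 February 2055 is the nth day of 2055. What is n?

Days in months before February: 31 = 31.
Plus 21 days into February → day 52.

52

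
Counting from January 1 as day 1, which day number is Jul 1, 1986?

182

Days in months before Jul: 31 + 28 + 31 + 30 + 31 + 30 = 181.
Plus 1 day into Jul → day 182.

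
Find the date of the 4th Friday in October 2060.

October 22, 2060

October 2060 begins on a Friday, so the first Friday is October 1.
The 4th Friday is 3 weeks later: 1 + 21 = 22.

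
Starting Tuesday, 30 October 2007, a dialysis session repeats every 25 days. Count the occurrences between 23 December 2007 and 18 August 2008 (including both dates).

Occurrences land 25·i days after 30 October 2007 for i = 0, 1, 2, …
23 December 2007 is 54 days after the start; 54 ÷ 25 = 2 remainder 4; since the remainder is 4, round up to i = 3. First occurrence in the window: #4 on 13 January 2008 (3×25 = 75 days in).
18 August 2008 is 293 days after the start; 293 ÷ 25 = 11 remainder 18. Last occurrence in the window: #12 on 31 July 2008.
Occurrences #4 through #12: 9 in total.

9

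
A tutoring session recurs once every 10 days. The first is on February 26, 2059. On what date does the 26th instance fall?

November 3, 2059

The 26th occurrence is 25 intervals after the first: 25 × 10 = 250 days after February 26, 2059.
February has 28 days — 2 days to the end of February leaves 248.
March has 31 days (217 left).
April has 30 days (187 left).
May has 31 days (156 left).
June has 30 days (126 left).
July has 31 days (95 left).
August has 31 days (64 left).
September has 30 days (34 left).
October has 31 days (3 left).
3 days into November → November 3, 2059.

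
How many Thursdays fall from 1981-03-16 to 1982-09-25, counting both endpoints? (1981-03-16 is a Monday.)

1981-03-16 is a Monday; the first Thursday on or after it is 1981-03-19 (3 days later).
From 1981-03-19 to 1982-09-25: 287 + 268 = 555 days (rest of 1981, to 1982-09-25 in 1982).
555 ÷ 7 = 79 full weeks with remainder 2, so 79 more Thursdays after the first → 80.

80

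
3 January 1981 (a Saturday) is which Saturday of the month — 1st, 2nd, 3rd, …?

1st

Day 3 falls in week ⌈3/7⌉ of the month.
Days 1–7 hold the 1st Saturday, 8–14 the 2nd, 15–21 the 3rd, 22–28 the 4th, 29–31 the 5th.
3 is in the range for the 1st.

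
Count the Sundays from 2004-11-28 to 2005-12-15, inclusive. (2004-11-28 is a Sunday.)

55

2004-11-28 is a Sunday; the first Sunday on or after it is 2004-11-28.
From 2004-11-28 to 2005-12-15: 33 + 349 = 382 days (rest of 2004, to 2005-12-15 in 2005).
382 ÷ 7 = 54 full weeks with remainder 4, so 54 more Sundays after the first → 55.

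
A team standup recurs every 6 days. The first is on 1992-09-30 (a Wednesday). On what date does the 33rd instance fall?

The 33rd occurrence is 32 intervals after the first: 32 × 6 = 192 days after 1992-09-30.
September has 30 days — 0 days to the end of September leaves 192.
October has 31 days (161 left).
November has 30 days (131 left).
December has 31 days (100 left).
January has 31 days (69 left).
February has 28 days (41 left).
March has 31 days (10 left).
10 days into April → 1993-04-10.

1993-04-10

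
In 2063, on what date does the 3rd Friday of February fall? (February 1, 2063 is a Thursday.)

2063-02-16

February 2063 begins on a Thursday, so the first Friday is February 2 (1 day later).
The 3rd Friday is 2 weeks later: 2 + 14 = 16.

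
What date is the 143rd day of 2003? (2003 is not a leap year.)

January has 31 days (143 − 31 = 112 remain).
February has 28 days (112 − 28 = 84 remain).
March has 31 days (84 − 31 = 53 remain).
April has 30 days (53 − 30 = 23 remain).
23 into May → May 23.

2003-05-23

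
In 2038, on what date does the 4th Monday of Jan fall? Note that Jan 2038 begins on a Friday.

Jan 25, 2038

Jan 2038 begins on a Friday, so the first Monday is Jan 4 (3 days later).
The 4th Monday is 3 weeks later: 4 + 21 = 25.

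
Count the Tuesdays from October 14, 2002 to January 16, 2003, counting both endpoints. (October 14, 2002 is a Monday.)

14

October 14, 2002 is a Monday; the first Tuesday on or after it is October 15, 2002 (1 day later).
From October 15, 2002 to January 16, 2003: 16 + 30 + 31 + 16 = 93 days (rest of October, November, December, January).
93 ÷ 7 = 13 full weeks with remainder 2, so 13 more Tuesdays after the first → 14.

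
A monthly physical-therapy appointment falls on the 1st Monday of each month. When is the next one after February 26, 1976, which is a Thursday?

February 1976 starts on a Sunday, so its 1st Monday is February 2, 1976 (1 day in).
That is not after February 26, 1976, so look at March 1976.
March 1976 starts on a Monday, so its 1st Monday is March 1, 1976.

March 1, 1976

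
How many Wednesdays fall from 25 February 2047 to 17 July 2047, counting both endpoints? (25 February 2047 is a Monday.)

21

25 February 2047 is a Monday; the first Wednesday on or after it is 27 February 2047 (2 days later).
From 27 February 2047 to 17 July 2047: 1 + 31 + 30 + 31 + 30 + 17 = 140 days (rest of February, March, April, May, June, July).
140 ÷ 7 = 20 full weeks with remainder 0, so 20 more Wednesdays after the first → 21.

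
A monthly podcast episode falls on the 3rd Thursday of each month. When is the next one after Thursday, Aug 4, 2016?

Aug 18, 2016

Aug 2016 starts on a Monday; its first Thursday is the 4th, so the 3rd Thursday is the 18th — Aug 18, 2016.
Aug 18, 2016 is after Aug 4, 2016, so that is the next one.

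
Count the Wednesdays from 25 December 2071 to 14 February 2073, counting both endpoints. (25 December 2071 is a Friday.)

25 December 2071 is a Friday; the first Wednesday on or after it is 30 December 2071 (5 days later).
From 30 December 2071 to 14 February 2073: 1 + 366 + 45 = 412 days (rest of 2071, 2072, to 14 February 2073 in 2073).
412 ÷ 7 = 58 full weeks with remainder 6, so 58 more Wednesdays after the first → 59.

59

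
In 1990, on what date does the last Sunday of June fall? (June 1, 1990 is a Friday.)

June 1990 begins on a Friday, so the first Sunday is June 3 (2 days later).
June 1990 has 30 days. Adding weeks: 3, 10, 17, 24 — the last one ≤ 30 is the 24th.

24 June 1990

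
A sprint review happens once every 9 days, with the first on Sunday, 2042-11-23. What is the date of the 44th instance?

The 44th occurrence is 43 intervals after the first: 43 × 9 = 387 days after 2042-11-23.
November has 30 days — 7 days to the end of November leaves 380.
December has 31 days (349 left).
January has 31 days (318 left).
February has 28 days (290 left).
March has 31 days (259 left).
April has 30 days (229 left).
May has 31 days (198 left).
June has 30 days (168 left).
July has 31 days (137 left).
August has 31 days (106 left).
September has 30 days (76 left).
October has 31 days (45 left).
November has 30 days (15 left).
15 days into December → 2043-12-15.

2043-12-15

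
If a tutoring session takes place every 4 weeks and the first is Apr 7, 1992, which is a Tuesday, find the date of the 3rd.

Jun 2, 1992

The 3rd occurrence is 2 intervals after the first: 2 × 28 = 56 days after Apr 7, 1992.
Apr has 30 days — 23 days to the end of Apr leaves 33.
May has 31 days (2 left).
2 days into Jun → Jun 2, 1992.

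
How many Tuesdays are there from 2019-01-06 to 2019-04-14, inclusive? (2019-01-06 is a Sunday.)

14

2019-01-06 is a Sunday; the first Tuesday on or after it is 2019-01-08 (2 days later).
From 2019-01-08 to 2019-04-14: 23 + 28 + 31 + 14 = 96 days (rest of January, February, March, April).
96 ÷ 7 = 13 full weeks with remainder 5, so 13 more Tuesdays after the first → 14.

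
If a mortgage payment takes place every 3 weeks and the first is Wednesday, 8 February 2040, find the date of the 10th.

15 August 2040

The 10th occurrence is 9 intervals after the first: 9 × 21 = 189 days after 8 February 2040.
February has 29 days — 21 days to the end of February leaves 168.
March has 31 days (137 left).
April has 30 days (107 left).
May has 31 days (76 left).
June has 30 days (46 left).
July has 31 days (15 left).
15 days into August → 15 August 2040.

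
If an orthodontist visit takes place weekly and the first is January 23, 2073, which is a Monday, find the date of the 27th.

The 27th occurrence is 26 intervals after the first: 26 × 7 = 182 days after January 23, 2073.
January has 31 days — 8 days to the end of January leaves 174.
February has 28 days (146 left).
March has 31 days (115 left).
April has 30 days (85 left).
May has 31 days (54 left).
June has 30 days (24 left).
24 days into July → July 24, 2073.

July 24, 2073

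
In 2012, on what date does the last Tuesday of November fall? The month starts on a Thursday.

2012-11-27

November 2012 begins on a Thursday, so the first Tuesday is November 6 (5 days later).
November 2012 has 30 days. Adding weeks: 6, 13, 20, 27 — the last one ≤ 30 is the 27th.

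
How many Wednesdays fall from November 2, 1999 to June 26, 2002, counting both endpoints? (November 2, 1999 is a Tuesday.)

November 2, 1999 is a Tuesday; the first Wednesday on or after it is November 3, 1999 (1 day later).
From November 3, 1999 to June 26, 2002: 58 + 366 + 365 + 177 = 966 days (rest of 1999, 2000, 2001, to June 26, 2002 in 2002).
966 ÷ 7 = 138 full weeks with remainder 0, so 138 more Wednesdays after the first → 139.

139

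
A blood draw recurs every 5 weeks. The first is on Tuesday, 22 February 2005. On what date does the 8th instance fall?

25 October 2005

The 8th occurrence is 7 intervals after the first: 7 × 35 = 245 days after 22 February 2005.
February has 28 days — 6 days to the end of February leaves 239.
March has 31 days (208 left).
April has 30 days (178 left).
May has 31 days (147 left).
June has 30 days (117 left).
July has 31 days (86 left).
August has 31 days (55 left).
September has 30 days (25 left).
25 days into October → 25 October 2005.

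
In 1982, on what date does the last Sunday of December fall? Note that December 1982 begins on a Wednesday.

December 1982 begins on a Wednesday, so the first Sunday is December 5 (4 days later).
December 1982 has 31 days. Adding weeks: 5, 12, 19, 26 — the last one ≤ 31 is the 26th.

26 December 1982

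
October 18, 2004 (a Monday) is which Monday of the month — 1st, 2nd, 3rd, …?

3rd

Day 18 falls in week ⌈18/7⌉ of the month.
Days 1–7 hold the 1st Monday, 8–14 the 2nd, 15–21 the 3rd, 22–28 the 4th, 29–31 the 5th.
18 is in the range for the 3rd.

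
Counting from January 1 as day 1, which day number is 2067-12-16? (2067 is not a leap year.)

350

Days in months before December: 31 + 28 + 31 + 30 + 31 + 30 + 31 + 31 + 30 + 31 + 30 = 334.
Plus 16 days into December → day 350.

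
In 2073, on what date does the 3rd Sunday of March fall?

March 2073 begins on a Wednesday, so the first Sunday is March 5 (4 days later).
The 3rd Sunday is 2 weeks later: 5 + 14 = 19.

19 March 2073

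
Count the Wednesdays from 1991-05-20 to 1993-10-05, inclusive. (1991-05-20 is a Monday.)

124

1991-05-20 is a Monday; the first Wednesday on or after it is 1991-05-22 (2 days later).
From 1991-05-22 to 1993-10-05: 223 + 366 + 278 = 867 days (rest of 1991, 1992, to 1993-10-05 in 1993).
867 ÷ 7 = 123 full weeks with remainder 6, so 123 more Wednesdays after the first → 124.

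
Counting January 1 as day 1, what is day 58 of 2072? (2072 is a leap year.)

Feb 27, 2072

Jan has 31 days (58 − 31 = 27 remain).
27 into Feb → Feb 27.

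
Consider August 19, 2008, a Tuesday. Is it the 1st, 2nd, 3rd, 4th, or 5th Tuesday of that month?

3rd

Day 19 falls in week ⌈19/7⌉ of the month.
Days 1–7 hold the 1st Tuesday, 8–14 the 2nd, 15–21 the 3rd, 22–28 the 4th, 29–31 the 5th.
19 is in the range for the 3rd.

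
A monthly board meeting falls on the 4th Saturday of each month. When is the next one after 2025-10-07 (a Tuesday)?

October 2025 starts on a Wednesday; its first Saturday is the 4th, so the 4th Saturday is the 25th — 2025-10-25.
2025-10-25 is after 2025-10-07, so that is the next one.

2025-10-25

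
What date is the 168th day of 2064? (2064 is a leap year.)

2064-06-16

January has 31 days (168 − 31 = 137 remain).
February has 29 days (137 − 29 = 108 remain).
March has 31 days (108 − 31 = 77 remain).
April has 30 days (77 − 30 = 47 remain).
May has 31 days (47 − 31 = 16 remain).
16 into June → June 16.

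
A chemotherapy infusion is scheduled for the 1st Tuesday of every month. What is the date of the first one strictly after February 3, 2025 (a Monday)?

February 4, 2025

February 2025 starts on a Saturday, so its 1st Tuesday is February 4, 2025 (3 days in).
February 4, 2025 is after February 3, 2025, so that is the next one.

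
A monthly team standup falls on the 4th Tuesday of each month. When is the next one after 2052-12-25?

December 2052 starts on a Sunday; its first Tuesday is the 3rd, so the 4th Tuesday is the 24th — 2052-12-24.
That is not after 2052-12-25, so look at January 2053.
January 2053 starts on a Wednesday; its first Tuesday is the 7th, so the 4th Tuesday is the 28th — 2053-01-28.

2053-01-28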